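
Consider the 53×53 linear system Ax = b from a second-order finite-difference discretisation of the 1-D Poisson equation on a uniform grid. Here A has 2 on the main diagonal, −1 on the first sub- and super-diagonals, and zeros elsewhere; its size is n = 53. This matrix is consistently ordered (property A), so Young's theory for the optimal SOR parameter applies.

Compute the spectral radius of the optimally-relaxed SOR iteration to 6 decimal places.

ρ_J = max_k |cos(kπ/54)| = cos(π/54) = 0.998308
√(1−ρ_J²) = |sin(π/54)| = 0.0581448
Then 2/(1+√(1−ρ_J²)) = 2/(1+0.0581448); ω* = 2/1.0581448 = 1.890100.
and ρ(B_{ω*}) = 1.890100 − 1 = 0.890100.

ρ_SOR = 0.890100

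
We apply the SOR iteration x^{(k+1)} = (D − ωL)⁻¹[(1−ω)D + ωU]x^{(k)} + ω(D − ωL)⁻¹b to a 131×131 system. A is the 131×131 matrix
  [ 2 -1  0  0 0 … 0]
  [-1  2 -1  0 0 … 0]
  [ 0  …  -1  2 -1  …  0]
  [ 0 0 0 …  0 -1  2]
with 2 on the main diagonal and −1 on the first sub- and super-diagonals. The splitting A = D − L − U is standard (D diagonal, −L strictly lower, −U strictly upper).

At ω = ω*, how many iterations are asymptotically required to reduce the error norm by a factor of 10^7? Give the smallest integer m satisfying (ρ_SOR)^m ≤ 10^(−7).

m = 339

With n=131, ρ(Jacobi) = cos(π/132) = 0.9997168.
√(1−ρ_J²) = |sin(π/132)| = 0.0237977
Then 2/(1+√(1−ρ_J²)) = 2/(1+0.0237977); ω* = 2/1.0237977 = 1.9535109.
and ρ(B_{ω*}) = 1.9535109 − 1 = 0.9535109.
ρ_SOR^m ≤ 10^(−7) ⇔ m ≥ 7·ln10/(−ln 0.9535109) = 16.1181/0.0476044 = 338.584; m = ⌈338.584⌉ = 339.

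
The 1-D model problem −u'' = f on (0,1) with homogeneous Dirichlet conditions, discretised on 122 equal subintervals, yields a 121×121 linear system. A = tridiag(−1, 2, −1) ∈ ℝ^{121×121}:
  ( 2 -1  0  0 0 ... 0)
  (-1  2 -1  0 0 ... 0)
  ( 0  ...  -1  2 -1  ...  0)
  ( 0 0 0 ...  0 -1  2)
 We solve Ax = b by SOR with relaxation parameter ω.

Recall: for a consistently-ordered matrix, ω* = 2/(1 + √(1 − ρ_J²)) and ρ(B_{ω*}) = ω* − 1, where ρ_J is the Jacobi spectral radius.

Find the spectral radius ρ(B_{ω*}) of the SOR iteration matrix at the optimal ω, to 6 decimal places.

ρ_SOR = 0.949797

n=121: λ(B_J) = 1 − λ(A)/2 = cos(kπ/122); k=1 gives ρ_J = 0.999668.
√(1−ρ_J²) = |sin(π/122)| = 0.0257479
[ω*] 2 ÷ (1 + 0.0257479) = 2 ÷ 1.0257479 = 1.949797.
At ω = 1.949797 every |λ(B_ω)| = ω−1, so ρ_SOR = 0.949797.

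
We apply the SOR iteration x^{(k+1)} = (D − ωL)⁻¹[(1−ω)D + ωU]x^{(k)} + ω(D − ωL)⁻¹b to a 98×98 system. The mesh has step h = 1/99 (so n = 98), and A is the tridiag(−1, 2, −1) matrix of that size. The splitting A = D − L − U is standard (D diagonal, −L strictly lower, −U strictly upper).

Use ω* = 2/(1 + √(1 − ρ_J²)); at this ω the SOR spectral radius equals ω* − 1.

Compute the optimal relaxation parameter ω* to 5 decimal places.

ω* = 1.93850

With n=98, ρ(Jacobi) = cos(π/99) = 0.99950.
√(1−ρ_J²) simplifies to sin(π/99) = 0.031728.
Young: ω* = 2/(1+√(1−ρ_J²)) = 2/(1+0.031728) = 2/1.031728 = 1.93850.
At ω = 1.93850 every |λ(B_ω)| = ω−1, so ρ_SOR = 0.93850.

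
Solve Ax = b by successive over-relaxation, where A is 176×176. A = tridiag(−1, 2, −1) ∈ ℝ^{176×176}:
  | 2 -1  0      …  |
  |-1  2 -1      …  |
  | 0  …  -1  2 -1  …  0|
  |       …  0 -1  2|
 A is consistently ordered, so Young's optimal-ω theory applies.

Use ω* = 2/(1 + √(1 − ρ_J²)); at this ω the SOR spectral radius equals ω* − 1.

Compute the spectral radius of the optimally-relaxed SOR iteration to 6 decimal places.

ρ_SOR = 0.965123

[ρ_J] n=176: ρ(B_J) = cos(π/(n+1)) = cos(π/177) = 0.999842.
√(1 − cos²(π/177)) = sin(π/177) ≈ 0.0177482.
ω* = 2/(1 + 0.0177482) = 2/1.0177482 = 1.965123.
ρ_SOR = ω* − 1 = 1.965123 − 1 = 0.965123.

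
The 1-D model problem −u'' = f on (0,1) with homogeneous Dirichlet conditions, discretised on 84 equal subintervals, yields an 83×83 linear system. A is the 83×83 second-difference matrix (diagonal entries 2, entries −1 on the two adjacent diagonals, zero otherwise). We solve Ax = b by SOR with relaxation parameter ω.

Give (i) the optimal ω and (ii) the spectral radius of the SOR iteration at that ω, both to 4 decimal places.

½·tridiag(1,0,1) at n=83: λ_k = cos(kπ/84); max |λ| at k=1 ⇒ ρ_J = cos(π/84) ≈ 0.9993.
root = sin(π/84) = 0.03739  (since 1−cos² = sin²).
[ω*] 2 ÷ (1 + 0.03739) = 2 ÷ 1.03739 = 1.9279.
ρ_SOR = ω* − 1 = 1.9279 − 1 = 0.9279.

ω* = 1.9279, ρ_SOR = 0.9279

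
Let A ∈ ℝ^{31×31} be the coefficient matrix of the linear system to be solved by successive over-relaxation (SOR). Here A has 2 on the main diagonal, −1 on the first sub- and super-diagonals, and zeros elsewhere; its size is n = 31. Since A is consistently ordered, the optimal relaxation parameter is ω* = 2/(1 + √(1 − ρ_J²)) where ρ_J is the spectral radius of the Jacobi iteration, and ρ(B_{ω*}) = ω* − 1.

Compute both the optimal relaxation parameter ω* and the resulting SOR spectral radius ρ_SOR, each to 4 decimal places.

ω* = 1.8215, ρ_SOR = 0.8215

ρ_J = max_k |cos(kπ/32)| = cos(π/32) = 0.9952
√(1 − cos²(π/32)) = sin(π/32) ≈ 0.09802.
ω* = 2 / (1 + 0.09802) = 2 / 1.09802 ≈ 1.8215.
Hence ρ(B_{ω*}) = 1.8215 − 1 = 0.8215.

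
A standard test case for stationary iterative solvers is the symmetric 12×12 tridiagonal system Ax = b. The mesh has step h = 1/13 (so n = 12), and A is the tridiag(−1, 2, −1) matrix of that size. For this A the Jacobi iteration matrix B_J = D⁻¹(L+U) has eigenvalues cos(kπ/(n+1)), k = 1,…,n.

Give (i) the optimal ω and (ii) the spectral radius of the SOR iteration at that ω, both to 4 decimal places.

n=12: λ(B_J) = 1 − λ(A)/2 = cos(kπ/13); k=1 gives ρ_J = 0.9709.
root = sin(π/13) = 0.23932  (since 1−cos² = sin²).
ω* = 2/(1 + 0.23932) = 2/1.23932 = 1.6138.
At ω = 1.6138 every |λ(B_ω)| = ω−1, so ρ_SOR = 0.6138.

ω* = 1.6138, ρ_SOR = 0.6138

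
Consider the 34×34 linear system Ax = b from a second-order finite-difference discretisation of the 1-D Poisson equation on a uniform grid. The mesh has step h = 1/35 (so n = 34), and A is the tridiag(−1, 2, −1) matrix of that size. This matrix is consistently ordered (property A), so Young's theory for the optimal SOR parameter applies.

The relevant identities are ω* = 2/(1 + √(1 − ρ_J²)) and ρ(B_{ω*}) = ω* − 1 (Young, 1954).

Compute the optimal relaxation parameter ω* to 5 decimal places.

n=34: λ(B_J) = 1 − λ(A)/2 = cos(kπ/35); k=1 gives ρ_J = 0.99597.
√(1−ρ_J²) simplifies to sin(π/35) = 0.089639.
Young: ω* = 2/(1+√(1−ρ_J²)) = 2/(1+0.089639) = 2/1.089639 = 1.83547.
At ω = 1.83547 every |λ(B_ω)| = ω−1, so ρ_SOR = 0.83547.

ω* = 1.83547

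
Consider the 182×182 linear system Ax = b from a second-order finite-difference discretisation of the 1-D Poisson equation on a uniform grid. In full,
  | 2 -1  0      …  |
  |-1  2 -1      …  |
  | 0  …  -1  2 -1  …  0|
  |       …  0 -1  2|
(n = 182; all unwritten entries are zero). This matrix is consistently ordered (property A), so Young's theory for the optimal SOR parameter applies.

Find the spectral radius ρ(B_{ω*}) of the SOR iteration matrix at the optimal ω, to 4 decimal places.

ρ_SOR = 0.9662

[ρ_J] n=182: ρ(B_J) = cos(π/(n+1)) = cos(π/183) = 0.9999.
1 − cos²(π/183) = sin²(π/183) ⇒ √(1−ρ_J²) = sin(π/183) = 0.01717.
[ω*] 2 ÷ (1 + 0.01717) = 2 ÷ 1.01717 = 1.9662.
[ρ_SOR] ω* − 1 = 0.9662.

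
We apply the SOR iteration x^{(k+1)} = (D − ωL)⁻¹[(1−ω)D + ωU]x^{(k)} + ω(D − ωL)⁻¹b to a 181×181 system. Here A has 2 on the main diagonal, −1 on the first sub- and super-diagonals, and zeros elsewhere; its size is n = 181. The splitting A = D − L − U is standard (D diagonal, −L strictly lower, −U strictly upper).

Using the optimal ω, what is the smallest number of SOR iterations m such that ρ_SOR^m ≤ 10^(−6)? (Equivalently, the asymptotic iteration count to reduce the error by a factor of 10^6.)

m = 401

With n=181, ρ(Jacobi) = cos(π/182) = 0.9998510.
√(1−ρ_J²) simplifies to sin(π/182) = 0.0172606.
So ω* = 2/1.0172606 = 1.9660645 (Young).
ρ(B_{ω*}) = ω*−1 = 0.9660645
m ≥ 6·ln10 / (−ln 0.9660645) = 400.163; smallest integer m = 401.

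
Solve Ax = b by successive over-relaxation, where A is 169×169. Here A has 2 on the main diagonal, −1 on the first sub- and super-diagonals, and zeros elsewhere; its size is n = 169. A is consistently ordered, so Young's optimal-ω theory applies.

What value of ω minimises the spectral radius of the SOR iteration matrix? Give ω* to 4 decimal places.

B_J for the 169×169 system has eigenvalues cos(kπ/170); ρ_J = cos(π/170) = 0.9998.
√(1−ρ_J²) simplifies to sin(π/170) = 0.01848.
Young: ω* = 2/(1+√(1−ρ_J²)) = 2/(1+0.01848) = 2/1.01848 = 1.9637.
Hence ρ(B_{ω*}) = 1.9637 − 1 = 0.9637.

ω* = 1.9637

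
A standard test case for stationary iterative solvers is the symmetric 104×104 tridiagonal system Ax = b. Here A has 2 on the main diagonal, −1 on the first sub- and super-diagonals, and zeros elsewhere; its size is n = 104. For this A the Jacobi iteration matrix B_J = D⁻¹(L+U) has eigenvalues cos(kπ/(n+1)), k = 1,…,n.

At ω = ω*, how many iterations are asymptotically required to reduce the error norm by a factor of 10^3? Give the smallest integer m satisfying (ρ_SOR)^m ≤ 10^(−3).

½·tridiag(1,0,1) at n=104: λ_k = cos(kπ/105); max |λ| at k=1 ⇒ ρ_J = cos(π/105) ≈ 0.9995524.
√(1−ρ_J²) simplifies to sin(π/105) = 0.0299155.
ω* = 2/(1 + 0.0299155) = 2/1.0299155 = 1.9419069.
ρ_SOR = ω* − 1 = 1.9419069 − 1 = 0.9419069.
3·ln10 = 6.90776; −ln(0.9419069) = 0.0598488; m = ⌈6.90776/0.0598488⌉ = ⌈115.420⌉ = 116.

m = 116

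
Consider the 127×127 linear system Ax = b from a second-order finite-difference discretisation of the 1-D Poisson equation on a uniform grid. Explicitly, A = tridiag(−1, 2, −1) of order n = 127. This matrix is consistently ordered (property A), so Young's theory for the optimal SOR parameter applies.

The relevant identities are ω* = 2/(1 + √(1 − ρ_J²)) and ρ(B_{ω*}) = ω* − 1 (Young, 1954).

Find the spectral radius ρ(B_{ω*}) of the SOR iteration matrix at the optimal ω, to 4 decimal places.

ρ_SOR = 0.9521

[ρ_J] n=127: ρ(B_J) = cos(π/(n+1)) = cos(π/128) = 0.9997.
√(1−ρ_J²) = |sin(π/128)| = 0.02454
[ω*] 2 ÷ (1 + 0.02454) = 2 ÷ 1.02454 = 1.9521.
ρ_SOR = ω* − 1 = 1.9521 − 1 = 0.9521.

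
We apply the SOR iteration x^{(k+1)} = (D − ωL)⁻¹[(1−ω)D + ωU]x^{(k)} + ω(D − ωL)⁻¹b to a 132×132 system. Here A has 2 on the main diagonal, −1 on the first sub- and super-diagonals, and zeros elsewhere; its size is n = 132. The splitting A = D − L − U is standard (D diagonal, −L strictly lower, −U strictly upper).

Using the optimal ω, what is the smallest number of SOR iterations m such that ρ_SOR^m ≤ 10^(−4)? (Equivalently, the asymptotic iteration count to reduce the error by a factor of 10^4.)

B_J for the 132×132 system has eigenvalues cos(kπ/133); ρ_J = cos(π/133) = 0.9997210.
√(1−ρ_J²) simplifies to sin(π/133) = 0.0236188.
ω* = 2/(1+0.0236188) = 1.9538524
[ρ_SOR] ω* − 1 = 0.9538524.
m ≥ 4·ln10 / (−ln 0.9538524) = 194.943; smallest integer m = 195.

m = 195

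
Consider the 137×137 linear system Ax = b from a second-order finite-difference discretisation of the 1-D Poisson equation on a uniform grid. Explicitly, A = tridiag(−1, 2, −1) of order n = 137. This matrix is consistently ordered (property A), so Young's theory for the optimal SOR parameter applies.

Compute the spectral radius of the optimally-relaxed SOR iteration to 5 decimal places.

n=137: λ(B_J) = 1 − λ(A)/2 = cos(kπ/138); k=1 gives ρ_J = 0.99974.
root = sin(π/138) = 0.022763  (since 1−cos² = sin²).
Young: ω* = 2/(1+√(1−ρ_J²)) = 2/(1+0.022763) = 2/1.022763 = 1.95549.
Hence ρ(B_{ω*}) = 1.95549 − 1 = 0.95549.

ρ_SOR = 0.95549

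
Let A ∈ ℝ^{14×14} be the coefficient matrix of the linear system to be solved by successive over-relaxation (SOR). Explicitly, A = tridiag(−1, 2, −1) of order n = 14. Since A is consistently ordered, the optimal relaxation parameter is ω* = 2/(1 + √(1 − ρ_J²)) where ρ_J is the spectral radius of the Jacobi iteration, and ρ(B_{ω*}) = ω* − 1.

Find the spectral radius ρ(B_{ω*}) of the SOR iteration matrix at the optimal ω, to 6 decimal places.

ρ_SOR = 0.655750

With n=14, ρ(Jacobi) = cos(π/15) = 0.978148.
√(1 − cos²(π/15)) = sin(π/15) ≈ 0.2079117.
[ω*] 2 ÷ (1 + 0.2079117) = 2 ÷ 1.2079117 = 1.655750.
[ρ_SOR] ω* − 1 = 0.655750.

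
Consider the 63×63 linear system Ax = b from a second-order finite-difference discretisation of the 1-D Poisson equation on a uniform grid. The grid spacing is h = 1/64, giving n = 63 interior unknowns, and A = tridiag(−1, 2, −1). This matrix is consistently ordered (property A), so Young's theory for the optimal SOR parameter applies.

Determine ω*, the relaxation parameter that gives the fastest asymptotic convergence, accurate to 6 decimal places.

ω* = 1.906455

spectrum of D⁻¹(L+U) = {cos(kπ/64) : 1≤k≤63}; ρ_J = cos(π/64) = 0.998795.
1 − cos²(π/64) = sin²(π/64) ⇒ √(1−ρ_J²) = sin(π/64) = 0.0490677.
Young: ω* = 2/(1+√(1−ρ_J²)) = 2/(1+0.0490677) = 2/1.0490677 = 1.906455.
ρ_SOR = ω* − 1 ≈ 0.906455.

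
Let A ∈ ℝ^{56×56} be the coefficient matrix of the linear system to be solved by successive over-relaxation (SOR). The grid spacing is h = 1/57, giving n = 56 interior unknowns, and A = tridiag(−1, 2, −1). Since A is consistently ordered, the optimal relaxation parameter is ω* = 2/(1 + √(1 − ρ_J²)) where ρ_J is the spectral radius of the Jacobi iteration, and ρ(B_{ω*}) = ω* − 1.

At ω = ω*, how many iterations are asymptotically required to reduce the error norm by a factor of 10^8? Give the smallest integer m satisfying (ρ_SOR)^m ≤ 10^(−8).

m = 168

n=56: λ(B_J) = 1 − λ(A)/2 = cos(kπ/57); k=1 gives ρ_J = 0.9984815.
√(1−ρ_J²) = |sin(π/57)| = 0.0550878
ω* = 2/(1 + 0.0550878) = 2/1.0550878 = 1.8955768.
ρ(B_{ω*}) = ω*−1 = 0.8955768
For 8 digits: m = 8·ln10 / (−ln 0.8955768) = 18.4207/0.110287 = 167.025; round up → m = 168.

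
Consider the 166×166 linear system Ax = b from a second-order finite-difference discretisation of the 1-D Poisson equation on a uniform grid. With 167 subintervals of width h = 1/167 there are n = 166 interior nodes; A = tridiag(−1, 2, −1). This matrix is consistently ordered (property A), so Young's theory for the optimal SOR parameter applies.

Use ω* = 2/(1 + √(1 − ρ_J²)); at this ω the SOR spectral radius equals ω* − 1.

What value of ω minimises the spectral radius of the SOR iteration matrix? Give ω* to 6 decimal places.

½·tridiag(1,0,1) at n=166: λ_k = cos(kπ/167); max |λ| at k=1 ⇒ ρ_J = cos(π/167) ≈ 0.999823.
√(1 − cos²(π/167)) = sin(π/167) ≈ 0.0188108.
ω* = 2/(1+0.0188108) = 1.963073
ρ_SOR = ω* − 1 = 1.963073 − 1 = 0.963073.

ω* = 1.963073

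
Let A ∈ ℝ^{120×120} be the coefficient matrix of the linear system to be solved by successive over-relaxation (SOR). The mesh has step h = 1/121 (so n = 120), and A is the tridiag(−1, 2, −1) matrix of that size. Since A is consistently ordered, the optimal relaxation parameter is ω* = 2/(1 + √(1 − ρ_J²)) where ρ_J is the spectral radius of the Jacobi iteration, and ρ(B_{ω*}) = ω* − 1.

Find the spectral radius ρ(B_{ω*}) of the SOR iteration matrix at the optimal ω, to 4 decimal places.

ρ_SOR = 0.9494

½·tridiag(1,0,1) at n=120: λ_k = cos(kπ/121); max |λ| at k=1 ⇒ ρ_J = cos(π/121) ≈ 0.9997.
root = sin(π/121) = 0.02596  (since 1−cos² = sin²).
Young: ω* = 2/(1+√(1−ρ_J²)) = 2/(1+0.02596) = 2/1.02596 = 1.9494.
At ω = 1.9494 every |λ(B_ω)| = ω−1, so ρ_SOR = 0.9494.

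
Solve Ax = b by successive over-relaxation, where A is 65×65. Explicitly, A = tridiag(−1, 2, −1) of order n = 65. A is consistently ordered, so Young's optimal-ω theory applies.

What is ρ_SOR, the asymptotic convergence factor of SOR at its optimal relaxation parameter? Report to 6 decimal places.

ρ_SOR = 0.909159

With n=65, ρ(Jacobi) = cos(π/66) = 0.998867.
root = sin(π/66) = 0.0475819  (since 1−cos² = sin²).
Then 2/(1+√(1−ρ_J²)) = 2/(1+0.0475819); ω* = 2/1.0475819 = 1.909159.
and ρ(B_{ω*}) = 1.909159 − 1 = 0.909159.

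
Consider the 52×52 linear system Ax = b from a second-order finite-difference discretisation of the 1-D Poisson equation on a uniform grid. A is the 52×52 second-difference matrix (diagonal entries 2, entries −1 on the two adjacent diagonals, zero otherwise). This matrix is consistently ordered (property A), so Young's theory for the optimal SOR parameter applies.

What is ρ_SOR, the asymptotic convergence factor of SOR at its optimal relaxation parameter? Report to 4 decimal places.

ρ_SOR = 0.8881

ρ_J = max_k |cos(kπ/53)| = cos(π/53) = 0.9982
√(1 − cos²(π/53)) = sin(π/53) ≈ 0.05924.
[ω*] 2 ÷ (1 + 0.05924) = 2 ÷ 1.05924 = 1.8881.
ρ(B_{ω*}) = ω*−1 = 0.8881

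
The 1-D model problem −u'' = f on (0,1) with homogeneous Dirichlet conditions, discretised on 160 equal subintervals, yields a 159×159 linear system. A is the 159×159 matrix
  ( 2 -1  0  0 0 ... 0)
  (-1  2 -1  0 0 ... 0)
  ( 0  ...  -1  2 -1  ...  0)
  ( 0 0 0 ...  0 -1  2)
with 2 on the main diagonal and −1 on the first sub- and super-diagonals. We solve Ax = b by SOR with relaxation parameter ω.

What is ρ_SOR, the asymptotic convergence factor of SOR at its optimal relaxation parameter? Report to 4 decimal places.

ρ_SOR = 0.9615

½·tridiag(1,0,1) at n=159: λ_k = cos(kπ/160); max |λ| at k=1 ⇒ ρ_J = cos(π/160) ≈ 0.9998.
root = sin(π/160) = 0.01963  (since 1−cos² = sin²).
So ω* = 2/1.01963 = 1.9615 (Young).
Hence ρ(B_{ω*}) = 1.9615 − 1 = 0.9615.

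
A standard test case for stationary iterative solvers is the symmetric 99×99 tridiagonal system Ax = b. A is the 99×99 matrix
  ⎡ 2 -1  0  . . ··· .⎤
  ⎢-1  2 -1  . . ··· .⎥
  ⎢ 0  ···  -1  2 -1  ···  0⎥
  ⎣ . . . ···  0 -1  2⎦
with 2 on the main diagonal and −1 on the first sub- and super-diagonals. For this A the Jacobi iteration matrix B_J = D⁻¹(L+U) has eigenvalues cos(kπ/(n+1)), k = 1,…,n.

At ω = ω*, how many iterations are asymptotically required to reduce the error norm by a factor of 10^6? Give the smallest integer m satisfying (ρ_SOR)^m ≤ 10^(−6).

n=99: λ(B_J) = 1 − λ(A)/2 = cos(kπ/100); k=1 gives ρ_J = 0.9995066.
root = sin(π/100) = 0.0314108  (since 1−cos² = sin²).
ω* = 2/(1 + 0.0314108) = 2/1.0314108 = 1.9390916.
and ρ(B_{ω*}) = 1.9390916 − 1 = 0.9390916.
For 6 digits: m = 6·ln10 / (−ln 0.9390916) = 13.8155/0.0628423 = 219.844; round up → m = 220.

m = 220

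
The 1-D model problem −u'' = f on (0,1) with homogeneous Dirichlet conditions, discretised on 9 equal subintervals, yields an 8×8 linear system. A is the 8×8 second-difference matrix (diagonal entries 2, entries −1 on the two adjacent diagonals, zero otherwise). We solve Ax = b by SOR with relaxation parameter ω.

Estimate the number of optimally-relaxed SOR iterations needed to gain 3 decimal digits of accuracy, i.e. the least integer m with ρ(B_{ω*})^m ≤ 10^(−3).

m = 10

With n=8, ρ(Jacobi) = cos(π/9) = 0.9396926.
√(1−ρ_J²) = |sin(π/9)| = 0.3420201
So ω* = 2/1.3420201 = 1.4902906 (Young).
ρ(B_{ω*}) = ω*−1 = 0.4902906
ρ_SOR^m ≤ 10^(−3) ⇔ m ≥ 3·ln10/(−ln 0.4902906) = 6.90776/0.712757 = 9.692; m = ⌈9.692⌉ = 10.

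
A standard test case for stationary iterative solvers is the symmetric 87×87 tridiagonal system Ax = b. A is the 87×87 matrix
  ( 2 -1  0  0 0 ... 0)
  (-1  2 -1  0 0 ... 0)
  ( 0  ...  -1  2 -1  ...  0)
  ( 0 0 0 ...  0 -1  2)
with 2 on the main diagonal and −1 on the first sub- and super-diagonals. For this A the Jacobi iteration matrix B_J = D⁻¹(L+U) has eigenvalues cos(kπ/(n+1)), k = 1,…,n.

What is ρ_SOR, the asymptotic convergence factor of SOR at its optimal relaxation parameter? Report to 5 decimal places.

ρ_SOR = 0.93108

½·tridiag(1,0,1) at n=87: λ_k = cos(kπ/88); max |λ| at k=1 ⇒ ρ_J = cos(π/88) ≈ 0.99936.
root = sin(π/88) = 0.035692  (since 1−cos² = sin²).
Then 2/(1+√(1−ρ_J²)) = 2/(1+0.035692); ω* = 2/1.035692 = 1.93108.
ρ_SOR = ω* − 1 = 1.93108 − 1 = 0.93108.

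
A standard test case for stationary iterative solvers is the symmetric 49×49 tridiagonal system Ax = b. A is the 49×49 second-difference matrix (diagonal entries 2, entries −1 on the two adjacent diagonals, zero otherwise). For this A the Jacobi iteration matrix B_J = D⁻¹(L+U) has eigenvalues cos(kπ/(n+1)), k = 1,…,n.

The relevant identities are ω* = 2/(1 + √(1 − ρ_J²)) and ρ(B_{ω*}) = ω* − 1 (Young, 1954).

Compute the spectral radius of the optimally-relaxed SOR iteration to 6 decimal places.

ρ_SOR = 0.881838

½·tridiag(1,0,1) at n=49: λ_k = cos(kπ/50); max |λ| at k=1 ⇒ ρ_J = cos(π/50) ≈ 0.998027.
√(1−ρ_J²) = |sin(π/50)| = 0.0627905
ω* = 2 / (1 + 0.0627905) = 2 / 1.0627905 ≈ 1.881838.
ρ(B_{ω*}) = ω*−1 = 0.881838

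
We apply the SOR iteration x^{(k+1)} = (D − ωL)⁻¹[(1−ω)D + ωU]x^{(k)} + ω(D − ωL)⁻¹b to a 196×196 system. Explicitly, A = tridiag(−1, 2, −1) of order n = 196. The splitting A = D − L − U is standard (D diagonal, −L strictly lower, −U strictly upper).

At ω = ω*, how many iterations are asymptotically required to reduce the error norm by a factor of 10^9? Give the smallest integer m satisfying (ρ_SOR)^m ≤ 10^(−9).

½·tridiag(1,0,1) at n=196: λ_k = cos(kπ/197); max |λ| at k=1 ⇒ ρ_J = cos(π/197) ≈ 0.9998728.
root = sin(π/197) = 0.0159465  (since 1−cos² = sin²).
[ω*] 2 ÷ (1 + 0.0159465) = 2 ÷ 1.0159465 = 1.9686076.
[ρ_SOR] ω* − 1 = 0.9686076.
(0.9686076)^m ≤ 10^{−9}  ⇒  m·ln(0.9686076) ≤ −9·ln10  ⇒  m ≥ 649.721  ⇒  m = 650

m = 650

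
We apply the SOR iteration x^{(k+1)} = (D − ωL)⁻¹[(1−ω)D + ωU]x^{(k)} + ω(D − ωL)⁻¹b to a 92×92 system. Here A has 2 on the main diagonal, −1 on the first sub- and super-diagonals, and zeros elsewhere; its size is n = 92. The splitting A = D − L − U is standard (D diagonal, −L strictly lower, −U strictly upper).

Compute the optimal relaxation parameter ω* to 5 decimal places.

n=92: λ(B_J) = 1 − λ(A)/2 = cos(kπ/93); k=1 gives ρ_J = 0.99943.
root = sin(π/93) = 0.033774  (since 1−cos² = sin²).
[ω*] 2 ÷ (1 + 0.033774) = 2 ÷ 1.033774 = 1.93466.
ρ_SOR = ω* − 1 ≈ 0.93466.

ω* = 1.93466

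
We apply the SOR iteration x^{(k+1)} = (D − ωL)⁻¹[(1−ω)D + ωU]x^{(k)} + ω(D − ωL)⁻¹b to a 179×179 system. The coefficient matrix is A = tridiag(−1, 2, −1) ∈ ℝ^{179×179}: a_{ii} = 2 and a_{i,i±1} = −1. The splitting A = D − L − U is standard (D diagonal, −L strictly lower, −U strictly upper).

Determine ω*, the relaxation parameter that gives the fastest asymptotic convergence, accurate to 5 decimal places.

ω* = 1.96569

With n=179, ρ(Jacobi) = cos(π/180) = 0.99985.
1 − cos²(π/180) = sin²(π/180) ⇒ √(1−ρ_J²) = sin(π/180) = 0.017452.
ω* = 2 / (1 + 0.017452) = 2 / 1.017452 ≈ 1.96569.
ρ(B_{ω*}) = ω*−1 = 0.96569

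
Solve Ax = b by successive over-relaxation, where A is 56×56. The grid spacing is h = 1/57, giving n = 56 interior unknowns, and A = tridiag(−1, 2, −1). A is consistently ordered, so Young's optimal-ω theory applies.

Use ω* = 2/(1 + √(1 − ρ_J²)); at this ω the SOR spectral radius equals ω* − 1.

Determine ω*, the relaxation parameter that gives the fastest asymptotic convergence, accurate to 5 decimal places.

B_J for the 56×56 system has eigenvalues cos(kπ/57); ρ_J = cos(π/57) = 0.99848.
√(1−ρ_J²) simplifies to sin(π/57) = 0.055088.
ω* = 2/(1 + 0.055088) = 2/1.055088 = 1.89558.
ρ_SOR = ω* − 1 ≈ 0.89558.

ω* = 1.89558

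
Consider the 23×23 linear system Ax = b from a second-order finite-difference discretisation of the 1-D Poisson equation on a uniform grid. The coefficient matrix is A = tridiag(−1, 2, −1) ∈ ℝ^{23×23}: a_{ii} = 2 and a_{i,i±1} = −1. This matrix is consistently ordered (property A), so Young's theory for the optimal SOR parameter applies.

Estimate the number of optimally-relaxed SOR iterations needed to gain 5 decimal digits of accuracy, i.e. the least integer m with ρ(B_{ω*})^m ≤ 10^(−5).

m = 44

B_J for the 23×23 system has eigenvalues cos(kπ/24); ρ_J = cos(π/24) = 0.9914449.
root = sin(π/24) = 0.1305262  (since 1−cos² = sin²).
[ω*] 2 ÷ (1 + 0.1305262) = 2 ÷ 1.1305262 = 1.7690877.
Hence ρ(B_{ω*}) = 1.7690877 − 1 = 0.7690877.
5·ln10 = 11.5129; −ln(0.7690877) = 0.26255; m = ⌈11.5129/0.26255⌉ = ⌈43.850⌉ = 44.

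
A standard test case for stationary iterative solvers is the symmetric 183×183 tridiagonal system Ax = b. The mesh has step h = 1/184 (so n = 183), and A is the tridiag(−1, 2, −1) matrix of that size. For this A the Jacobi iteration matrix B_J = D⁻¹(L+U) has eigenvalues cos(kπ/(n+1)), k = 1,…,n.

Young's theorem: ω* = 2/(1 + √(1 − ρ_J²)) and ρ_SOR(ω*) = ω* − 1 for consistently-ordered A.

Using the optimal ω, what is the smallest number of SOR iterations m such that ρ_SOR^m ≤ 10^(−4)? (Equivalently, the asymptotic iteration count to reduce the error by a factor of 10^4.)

[ρ_J] n=183: ρ(B_J) = cos(π/(n+1)) = cos(π/184) = 0.9998542.
√(1 − cos²(π/184)) = sin(π/184) ≈ 0.0170730.
ω* = 2/(1+0.0170730) = 1.9664272
ρ_SOR = ω* − 1 = 1.9664272 − 1 = 0.9664272.
(0.9664272)^m ≤ 10^{−4}  ⇒  m·ln(0.9664272) ≤ −4·ln10  ⇒  m ≥ 269.708  ⇒  m = 270

m = 270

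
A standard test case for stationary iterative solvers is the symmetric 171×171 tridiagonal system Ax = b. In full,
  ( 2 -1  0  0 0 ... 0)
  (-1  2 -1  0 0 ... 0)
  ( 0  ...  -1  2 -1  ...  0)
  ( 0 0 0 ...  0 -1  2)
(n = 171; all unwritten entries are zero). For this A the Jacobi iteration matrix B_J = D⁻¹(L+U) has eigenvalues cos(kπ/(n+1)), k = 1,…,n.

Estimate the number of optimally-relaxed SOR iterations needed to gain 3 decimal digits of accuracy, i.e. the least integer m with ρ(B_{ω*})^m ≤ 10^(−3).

m = 190

With n=171, ρ(Jacobi) = cos(π/172) = 0.9998332.
root = sin(π/172) = 0.0182641  (since 1−cos² = sin²).
[ω*] 2 ÷ (1 + 0.0182641) = 2 ÷ 1.0182641 = 1.9641270.
ρ_SOR = ω* − 1 ≈ 0.9641270.
m ≥ 3·ln10 / (−ln 0.9641270) = 189.086; smallest integer m = 190.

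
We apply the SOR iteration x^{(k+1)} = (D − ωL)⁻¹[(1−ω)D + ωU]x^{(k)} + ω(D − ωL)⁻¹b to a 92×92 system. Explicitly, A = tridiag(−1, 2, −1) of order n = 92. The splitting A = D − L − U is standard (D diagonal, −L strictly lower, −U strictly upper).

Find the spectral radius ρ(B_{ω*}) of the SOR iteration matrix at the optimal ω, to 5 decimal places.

ρ_SOR = 0.93466

ρ_J = max_k |cos(kπ/93)| = cos(π/93) = 0.99943
1 − cos²(π/93) = sin²(π/93) ⇒ √(1−ρ_J²) = sin(π/93) = 0.033774.
Young: ω* = 2/(1+√(1−ρ_J²)) = 2/(1+0.033774) = 2/1.033774 = 1.93466.
At ω = 1.93466 every |λ(B_ω)| = ω−1, so ρ_SOR = 0.93466.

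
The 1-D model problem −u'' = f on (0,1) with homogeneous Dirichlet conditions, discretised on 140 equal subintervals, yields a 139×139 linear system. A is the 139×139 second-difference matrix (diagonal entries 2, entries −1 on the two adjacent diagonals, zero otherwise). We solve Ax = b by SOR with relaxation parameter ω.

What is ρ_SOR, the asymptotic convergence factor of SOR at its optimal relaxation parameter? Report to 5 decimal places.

spectrum of D⁻¹(L+U) = {cos(kπ/140) : 1≤k≤139}; ρ_J = cos(π/140) = 0.99975.
√(1−ρ_J²) = |sin(π/140)| = 0.022438
So ω* = 2/1.022438 = 1.95611 (Young).
ρ_SOR = ω* − 1 = 1.95611 − 1 = 0.95611.

ρ_SOR = 0.95611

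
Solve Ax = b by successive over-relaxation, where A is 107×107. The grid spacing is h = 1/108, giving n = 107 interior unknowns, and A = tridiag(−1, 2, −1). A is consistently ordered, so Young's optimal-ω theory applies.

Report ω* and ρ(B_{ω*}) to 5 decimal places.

B_J for the 107×107 system has eigenvalues cos(kπ/108); ρ_J = cos(π/108) = 0.99958.
root = sin(π/108) = 0.029085  (since 1−cos² = sin²).
Then 2/(1+√(1−ρ_J²)) = 2/(1+0.029085); ω* = 2/1.029085 = 1.94347.
ρ_SOR = ω* − 1 ≈ 0.94347.

ω* = 1.94347, ρ_SOR = 0.94347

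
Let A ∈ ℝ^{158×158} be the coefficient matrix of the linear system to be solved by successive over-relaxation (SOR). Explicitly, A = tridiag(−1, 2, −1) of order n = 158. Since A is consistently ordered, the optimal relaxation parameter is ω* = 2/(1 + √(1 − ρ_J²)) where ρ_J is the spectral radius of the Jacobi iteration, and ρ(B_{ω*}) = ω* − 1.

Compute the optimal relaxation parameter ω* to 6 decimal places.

ω* = 1.961251

ρ_J = max_k |cos(kπ/159)| = cos(π/159) = 0.999805
√(1−ρ_J²) = |sin(π/159)| = 0.0197572
ω* = 2 / (1 + 0.0197572) = 2 / 1.0197572 ≈ 1.961251.
Hence ρ(B_{ω*}) = 1.961251 − 1 = 0.961251.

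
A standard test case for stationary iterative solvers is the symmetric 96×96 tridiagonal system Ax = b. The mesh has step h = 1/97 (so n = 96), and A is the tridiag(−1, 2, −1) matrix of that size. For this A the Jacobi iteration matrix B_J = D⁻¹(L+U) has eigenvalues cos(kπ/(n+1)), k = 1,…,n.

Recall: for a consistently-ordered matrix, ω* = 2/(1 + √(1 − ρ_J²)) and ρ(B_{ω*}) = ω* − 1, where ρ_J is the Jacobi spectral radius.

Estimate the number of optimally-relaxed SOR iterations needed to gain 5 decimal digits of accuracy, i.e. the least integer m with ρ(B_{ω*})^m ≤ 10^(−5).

m = 178

B_J for the 96×96 system has eigenvalues cos(kπ/97); ρ_J = cos(π/97) = 0.9994756.
√(1−ρ_J²) = |sin(π/97)| = 0.0323819
ω* = 2/(1+0.0323819) = 1.9372676
ρ_SOR = ω* − 1 ≈ 0.9372676.
5·ln10 = 11.5129; −ln(0.9372676) = 0.0647864; m = ⌈11.5129/0.0647864⌉ = ⌈177.706⌉ = 178.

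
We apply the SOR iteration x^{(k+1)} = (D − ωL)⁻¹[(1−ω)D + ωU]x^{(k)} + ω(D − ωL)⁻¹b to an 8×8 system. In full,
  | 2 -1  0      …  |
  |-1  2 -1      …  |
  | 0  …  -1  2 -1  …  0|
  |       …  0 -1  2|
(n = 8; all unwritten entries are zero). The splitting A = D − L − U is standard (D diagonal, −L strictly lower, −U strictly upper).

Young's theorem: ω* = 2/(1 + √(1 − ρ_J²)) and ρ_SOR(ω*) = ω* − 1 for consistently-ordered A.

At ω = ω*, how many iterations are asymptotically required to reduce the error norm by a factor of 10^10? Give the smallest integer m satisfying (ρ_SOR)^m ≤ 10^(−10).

½·tridiag(1,0,1) at n=8: λ_k = cos(kπ/9); max |λ| at k=1 ⇒ ρ_J = cos(π/9) ≈ 0.9396926.
√(1−ρ_J²) = |sin(π/9)| = 0.3420201
Then 2/(1+√(1−ρ_J²)) = 2/(1+0.3420201); ω* = 2/1.3420201 = 1.4902906.
Hence ρ(B_{ω*}) = 1.4902906 − 1 = 0.4902906.
ρ_SOR^m ≤ 10^(−10) ⇔ m ≥ 10·ln10/(−ln 0.4902906) = 23.0259/0.712757 = 32.305; m = ⌈32.305⌉ = 33.

m = 33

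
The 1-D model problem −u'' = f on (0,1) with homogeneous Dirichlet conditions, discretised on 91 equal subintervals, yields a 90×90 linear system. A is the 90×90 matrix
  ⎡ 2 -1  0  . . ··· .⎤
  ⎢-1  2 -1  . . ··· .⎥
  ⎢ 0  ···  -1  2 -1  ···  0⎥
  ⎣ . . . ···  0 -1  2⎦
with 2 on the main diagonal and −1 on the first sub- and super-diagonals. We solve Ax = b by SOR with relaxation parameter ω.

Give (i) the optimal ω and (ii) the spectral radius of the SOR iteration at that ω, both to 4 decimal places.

ω* = 1.9333, ρ_SOR = 0.9333

spectrum of D⁻¹(L+U) = {cos(kπ/91) : 1≤k≤90}; ρ_J = cos(π/91) = 0.9994.
√(1−ρ_J²) simplifies to sin(π/91) = 0.03452.
Young: ω* = 2/(1+√(1−ρ_J²)) = 2/(1+0.03452) = 2/1.03452 = 1.9333.
ρ_SOR = ω* − 1 ≈ 0.9333.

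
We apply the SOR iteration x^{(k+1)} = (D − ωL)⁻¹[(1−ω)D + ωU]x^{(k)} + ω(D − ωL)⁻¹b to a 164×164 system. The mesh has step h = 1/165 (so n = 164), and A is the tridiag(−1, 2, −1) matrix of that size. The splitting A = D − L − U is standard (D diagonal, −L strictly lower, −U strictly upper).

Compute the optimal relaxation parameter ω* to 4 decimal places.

spectrum of D⁻¹(L+U) = {cos(kπ/165) : 1≤k≤164}; ρ_J = cos(π/165) = 0.9998.
root = sin(π/165) = 0.01904  (since 1−cos² = sin²).
Young: ω* = 2/(1+√(1−ρ_J²)) = 2/(1+0.01904) = 2/1.01904 = 1.9626.
Hence ρ(B_{ω*}) = 1.9626 − 1 = 0.9626.

ω* = 1.9626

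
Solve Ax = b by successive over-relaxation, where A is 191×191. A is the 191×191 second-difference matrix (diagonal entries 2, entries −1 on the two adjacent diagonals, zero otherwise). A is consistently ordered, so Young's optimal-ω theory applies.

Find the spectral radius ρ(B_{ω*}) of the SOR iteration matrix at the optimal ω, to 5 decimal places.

[ρ_J] n=191: ρ(B_J) = cos(π/(n+1)) = cos(π/192) = 0.99987.
√(1−ρ_J²) = |sin(π/192)| = 0.016362
[ω*] 2 ÷ (1 + 0.016362) = 2 ÷ 1.016362 = 1.96780.
ρ_SOR = ω* − 1 ≈ 0.96780.

ρ_SOR = 0.96780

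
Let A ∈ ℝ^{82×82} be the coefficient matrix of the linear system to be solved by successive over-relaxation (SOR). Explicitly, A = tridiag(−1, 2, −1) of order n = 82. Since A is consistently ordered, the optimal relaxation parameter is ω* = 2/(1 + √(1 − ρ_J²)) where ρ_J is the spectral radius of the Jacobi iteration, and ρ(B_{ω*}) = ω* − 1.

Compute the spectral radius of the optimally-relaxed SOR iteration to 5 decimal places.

ρ_SOR = 0.92708

n=82: λ(B_J) = 1 − λ(A)/2 = cos(kπ/83); k=1 gives ρ_J = 0.99928.
√(1−ρ_J²) = |sin(π/83)| = 0.037841
ω* = 2/(1+0.037841) = 1.92708
Hence ρ(B_{ω*}) = 1.92708 − 1 = 0.92708.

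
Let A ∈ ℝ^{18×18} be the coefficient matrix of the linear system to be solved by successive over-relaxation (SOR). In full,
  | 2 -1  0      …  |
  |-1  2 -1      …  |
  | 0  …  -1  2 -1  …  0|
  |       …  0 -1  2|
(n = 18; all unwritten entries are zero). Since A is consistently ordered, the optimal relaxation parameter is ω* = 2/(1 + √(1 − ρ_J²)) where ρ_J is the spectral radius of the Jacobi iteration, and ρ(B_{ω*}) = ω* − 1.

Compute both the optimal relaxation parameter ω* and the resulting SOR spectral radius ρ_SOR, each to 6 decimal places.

n=18: λ(B_J) = 1 − λ(A)/2 = cos(kπ/19); k=1 gives ρ_J = 0.986361.
√(1 − cos²(π/19)) = sin(π/19) ≈ 0.1645946.
So ω* = 2/1.1645946 = 1.717336 (Young).
ρ_SOR = ω* − 1 = 1.717336 − 1 = 0.717336.

ω* = 1.717336, ρ_SOR = 0.717336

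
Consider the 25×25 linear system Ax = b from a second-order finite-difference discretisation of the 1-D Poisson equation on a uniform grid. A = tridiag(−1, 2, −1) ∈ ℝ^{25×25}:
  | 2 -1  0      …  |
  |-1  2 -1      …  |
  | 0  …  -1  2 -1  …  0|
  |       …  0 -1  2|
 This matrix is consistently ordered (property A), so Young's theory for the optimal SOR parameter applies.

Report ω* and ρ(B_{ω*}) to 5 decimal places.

B_J for the 25×25 system has eigenvalues cos(kπ/26); ρ_J = cos(π/26) = 0.99271.
√(1−ρ_J²) = |sin(π/26)| = 0.120537
So ω* = 2/1.120537 = 1.78486 (Young).
ρ(B_{ω*}) = ω*−1 = 0.78486

ω* = 1.78486, ρ_SOR = 0.78486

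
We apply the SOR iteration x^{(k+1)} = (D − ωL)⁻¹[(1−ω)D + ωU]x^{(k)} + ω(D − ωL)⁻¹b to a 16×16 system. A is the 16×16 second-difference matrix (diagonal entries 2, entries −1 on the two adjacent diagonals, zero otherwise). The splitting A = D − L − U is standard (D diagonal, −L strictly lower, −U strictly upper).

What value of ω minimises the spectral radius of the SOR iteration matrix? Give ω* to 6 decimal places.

ω* = 1.689547

ρ_J = max_k |cos(kπ/17)| = cos(π/17) = 0.982973
√(1 − cos²(π/17)) = sin(π/17) ≈ 0.1837495.
Young: ω* = 2/(1+√(1−ρ_J²)) = 2/(1+0.1837495) = 2/1.1837495 = 1.689547.
ρ_SOR = ω* − 1 ≈ 0.689547.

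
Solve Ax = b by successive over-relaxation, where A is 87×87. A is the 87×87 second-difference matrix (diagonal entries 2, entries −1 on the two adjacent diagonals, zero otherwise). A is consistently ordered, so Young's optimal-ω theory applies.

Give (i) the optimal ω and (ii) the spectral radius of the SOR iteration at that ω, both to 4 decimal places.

½·tridiag(1,0,1) at n=87: λ_k = cos(kπ/88); max |λ| at k=1 ⇒ ρ_J = cos(π/88) ≈ 0.9994.
root = sin(π/88) = 0.03569  (since 1−cos² = sin²).
ω* = 2 / (1 + 0.03569) = 2 / 1.03569 ≈ 1.9311.
Hence ρ(B_{ω*}) = 1.9311 − 1 = 0.9311.

ω* = 1.9311, ρ_SOR = 0.9311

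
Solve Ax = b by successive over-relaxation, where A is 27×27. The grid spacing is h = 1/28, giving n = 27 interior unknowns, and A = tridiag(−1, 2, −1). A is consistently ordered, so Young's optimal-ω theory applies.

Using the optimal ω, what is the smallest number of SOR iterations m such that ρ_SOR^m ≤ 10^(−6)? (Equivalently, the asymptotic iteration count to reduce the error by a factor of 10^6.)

ρ_J = max_k |cos(kπ/28)| = cos(π/28) = 0.9937122
√(1−ρ_J²) = |sin(π/28)| = 0.1119645
ω* = 2 / (1 + 0.1119645) = 2 / 1.1119645 ≈ 1.7986186.
Hence ρ(B_{ω*}) = 1.7986186 − 1 = 0.7986186.
ρ_SOR^m ≤ 10^(−6) ⇔ m ≥ 6·ln10/(−ln 0.7986186) = 13.8155/0.224872 = 61.437; m = ⌈61.437⌉ = 62.

m = 62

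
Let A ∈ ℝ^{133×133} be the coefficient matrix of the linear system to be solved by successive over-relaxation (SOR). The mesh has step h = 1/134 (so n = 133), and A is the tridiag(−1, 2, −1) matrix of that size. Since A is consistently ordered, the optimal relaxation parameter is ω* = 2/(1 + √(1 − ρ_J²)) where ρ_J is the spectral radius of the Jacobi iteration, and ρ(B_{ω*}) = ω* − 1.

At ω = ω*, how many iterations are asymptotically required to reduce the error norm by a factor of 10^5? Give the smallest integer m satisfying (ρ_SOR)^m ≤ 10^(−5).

m = 246

With n=133, ρ(Jacobi) = cos(π/134) = 0.9997252.
√(1 − cos²(π/134)) = sin(π/134) ≈ 0.0234426.
Young: ω* = 2/(1+√(1−ρ_J²)) = 2/(1+0.0234426) = 2/1.0234426 = 1.9541887.
ρ_SOR = ω* − 1 ≈ 0.9541887.
ρ_SOR^m ≤ 10^(−5) ⇔ m ≥ 5·ln10/(−ln 0.9541887) = 11.5129/0.0468938 = 245.510; m = ⌈245.510⌉ = 246.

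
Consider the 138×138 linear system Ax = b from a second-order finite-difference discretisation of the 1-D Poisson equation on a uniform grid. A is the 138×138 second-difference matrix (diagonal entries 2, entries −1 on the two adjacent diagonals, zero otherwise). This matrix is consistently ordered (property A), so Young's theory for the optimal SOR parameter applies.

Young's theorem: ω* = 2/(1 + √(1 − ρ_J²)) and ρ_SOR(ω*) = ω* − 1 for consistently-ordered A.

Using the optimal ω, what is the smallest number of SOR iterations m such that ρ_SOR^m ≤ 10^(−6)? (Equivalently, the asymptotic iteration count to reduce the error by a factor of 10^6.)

With n=138, ρ(Jacobi) = cos(π/139) = 0.9997446.
√(1 − cos²(π/139)) = sin(π/139) ≈ 0.0225995.
[ω*] 2 ÷ (1 + 0.0225995) = 2 ÷ 1.0225995 = 1.9557999.
At ω = 1.9557999 every |λ(B_ω)| = ω−1, so ρ_SOR = 0.9557999.
6·ln10 = 13.8155; −ln(0.9557999) = 0.0452067; m = ⌈13.8155/0.0452067⌉ = ⌈305.607⌉ = 306.

m = 306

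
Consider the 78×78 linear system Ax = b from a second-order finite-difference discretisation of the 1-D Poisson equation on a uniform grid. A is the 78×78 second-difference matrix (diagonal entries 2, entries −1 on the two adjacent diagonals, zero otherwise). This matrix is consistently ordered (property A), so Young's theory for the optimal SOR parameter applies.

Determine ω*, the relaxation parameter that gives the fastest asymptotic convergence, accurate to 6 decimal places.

ω* = 1.923527

½·tridiag(1,0,1) at n=78: λ_k = cos(kπ/79); max |λ| at k=1 ⇒ ρ_J = cos(π/79) ≈ 0.999209.
√(1 − cos²(π/79)) = sin(π/79) ≈ 0.0397565.
So ω* = 2/1.0397565 = 1.923527 (Young).
ρ_SOR = ω* − 1 ≈ 0.923527.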